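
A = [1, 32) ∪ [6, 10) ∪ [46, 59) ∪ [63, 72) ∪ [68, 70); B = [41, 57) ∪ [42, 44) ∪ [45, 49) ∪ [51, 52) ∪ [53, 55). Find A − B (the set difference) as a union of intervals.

[1, 32) ∪ [57, 59) ∪ [63, 72)

A, merged: [1, 32), [46, 59), [63, 72).
B, merged: [41, 57).
[1, 32): no B overlap → unchanged.
[46, 59) minus B → [57, 59).
[63, 72): no B overlap → unchanged.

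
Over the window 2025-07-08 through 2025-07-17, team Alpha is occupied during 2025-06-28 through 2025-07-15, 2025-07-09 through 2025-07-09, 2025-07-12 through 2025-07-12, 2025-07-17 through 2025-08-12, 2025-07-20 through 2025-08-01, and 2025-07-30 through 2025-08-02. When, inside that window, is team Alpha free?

Covered (merged): 2025-06-28 through 2025-07-15, 2025-07-17 through 2025-08-12.
Uncovered inside 2025-07-08 through 2025-07-17: 2025-07-16 through 2025-07-16.

2025-07-16 through 2025-07-16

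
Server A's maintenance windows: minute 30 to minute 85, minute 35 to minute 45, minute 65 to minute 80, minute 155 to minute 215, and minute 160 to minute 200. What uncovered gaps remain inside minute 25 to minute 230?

minute 25 to minute 30, minute 85 to minute 155, minute 215 to minute 230

Covered (merged): minute 30 to minute 85, minute 155 to minute 215.
Uncovered inside minute 25 to minute 230: minute 25 to minute 30, minute 85 to minute 155, minute 215 to minute 230.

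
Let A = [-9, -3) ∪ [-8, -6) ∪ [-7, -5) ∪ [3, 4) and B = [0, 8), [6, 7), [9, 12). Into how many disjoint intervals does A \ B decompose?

First set merges to [-9, -3), [3, 4).
Second set merges to [0, 8), [9, 12).
A \ B = [-9, -3).
That is 1 disjoint piece.

1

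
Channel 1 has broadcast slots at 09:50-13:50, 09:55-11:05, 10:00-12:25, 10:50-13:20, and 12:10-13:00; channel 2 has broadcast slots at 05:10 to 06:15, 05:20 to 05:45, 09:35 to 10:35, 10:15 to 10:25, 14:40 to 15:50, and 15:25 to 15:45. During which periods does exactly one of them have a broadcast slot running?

First set merges to 09:50–13:50.
Second set merges to 05:10–06:15, 09:35–10:35, 14:40–15:50.
A \ B = 10:35–13:50.
B \ A = 05:10–06:15, 09:35–09:50, 14:40–15:50.
Union of the two gives the symmetric difference.

05:10–06:15, 09:35–09:50, 10:35–13:50, 14:40–15:50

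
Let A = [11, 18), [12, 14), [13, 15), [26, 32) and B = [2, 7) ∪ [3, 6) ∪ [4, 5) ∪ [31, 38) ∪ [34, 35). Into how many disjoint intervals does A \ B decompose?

2

First set merges to [11, 18), [26, 32).
Second set merges to [2, 7), [31, 38).
A \ B = [11, 18), [26, 31).
That is 2 disjoint pieces.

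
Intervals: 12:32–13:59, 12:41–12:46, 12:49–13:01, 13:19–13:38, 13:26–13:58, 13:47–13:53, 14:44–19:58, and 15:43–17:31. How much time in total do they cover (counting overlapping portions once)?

6 h 41 min

Merged: 12:32–13:59, 14:44–19:58.
Lengths: 1 h 27 min + 5 h 14 min = 6 h 41 min.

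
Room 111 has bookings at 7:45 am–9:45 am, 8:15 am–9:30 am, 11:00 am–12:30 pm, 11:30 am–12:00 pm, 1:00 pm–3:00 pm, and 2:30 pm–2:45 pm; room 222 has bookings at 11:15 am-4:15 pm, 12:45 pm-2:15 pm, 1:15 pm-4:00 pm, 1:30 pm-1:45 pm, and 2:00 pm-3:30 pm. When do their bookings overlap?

11:15 am-12:30 pm, 1:00 pm-3:00 pm

A, merged: 7:45 am-9:45 am, 11:00 am-12:30 pm, 1:00 pm-3:00 pm.
B, merged: 11:15 am-4:15 pm.
7:45 am-9:45 am: no overlap with the second set.
11:00 am-12:30 pm meets the second set on 11:15 am-12:30 pm.
1:00 pm-3:00 pm meets the second set on 1:00 pm-3:00 pm.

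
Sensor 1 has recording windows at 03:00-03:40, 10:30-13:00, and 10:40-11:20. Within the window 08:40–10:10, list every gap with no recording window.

08:40-10:10

Covered (merged): 03:00-03:40, 10:30-13:00.
Gaps within 08:40-10:10: 08:40-10:10.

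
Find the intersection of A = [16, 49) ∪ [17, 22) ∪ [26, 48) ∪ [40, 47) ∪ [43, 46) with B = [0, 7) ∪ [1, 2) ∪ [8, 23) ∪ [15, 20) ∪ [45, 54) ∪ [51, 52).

[16, 23) ∪ [45, 49)

First set merges to [16, 49).
Second set merges to [0, 7), [8, 23), [45, 54).
[16, 49) ∩ B → [16, 23), [45, 49).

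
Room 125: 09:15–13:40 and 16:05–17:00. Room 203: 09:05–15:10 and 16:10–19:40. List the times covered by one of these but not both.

Only in the first: 16:05-16:10.
Only in the second: 09:05-09:15, 13:40-15:10, 17:00-19:40.
Together these are the periods covered by exactly one.

09:05-09:15, 13:40-15:10, 16:05-16:10, 17:00-19:40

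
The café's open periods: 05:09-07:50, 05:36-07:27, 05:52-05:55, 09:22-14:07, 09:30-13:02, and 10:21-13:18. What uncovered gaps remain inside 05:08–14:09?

05:08–05:09, 07:50–09:22, 14:07–14:09

The merged coverage is 05:09–07:50, 09:22–14:07.
Complement within 05:08–14:09: 05:08–05:09, 07:50–09:22, 14:07–14:09.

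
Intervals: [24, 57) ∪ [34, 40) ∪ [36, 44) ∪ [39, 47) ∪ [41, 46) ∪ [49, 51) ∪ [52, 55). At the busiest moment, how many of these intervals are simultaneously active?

4

Sweep endpoints in order; track running count of active intervals.
Peak of 4 reached at 39.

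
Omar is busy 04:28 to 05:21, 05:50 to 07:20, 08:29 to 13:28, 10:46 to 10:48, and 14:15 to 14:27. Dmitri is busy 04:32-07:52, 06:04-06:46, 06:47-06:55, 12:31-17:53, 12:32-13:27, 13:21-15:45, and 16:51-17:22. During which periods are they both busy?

04:32–05:21, 05:50–07:20, 12:31–13:28, 14:15–14:27

A, merged: 04:28–05:21, 05:50–07:20, 08:29–13:28, 14:15–14:27.
B, merged: 04:32–07:52, 12:31–17:53.
04:28–05:21 ∩ B → 04:32–05:21.
05:50–07:20 ∩ B → 05:50–07:20.
08:29–13:28 ∩ B → 12:31–13:28.
14:15–14:27 ∩ B → 14:15–14:27.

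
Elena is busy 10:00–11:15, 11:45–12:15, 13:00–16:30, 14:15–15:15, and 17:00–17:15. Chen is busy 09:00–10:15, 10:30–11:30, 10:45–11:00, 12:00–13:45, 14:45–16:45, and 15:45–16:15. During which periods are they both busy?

10:00–10:15, 10:30–11:15, 12:00–12:15, 13:00–13:45, 14:45–16:30

Merge the first list: 10:00–11:15, 11:45–12:15, 13:00–16:30, 17:00–17:15.
Merge the second list: 09:00–10:15, 10:30–11:30, 12:00–13:45, 14:45–16:45.
10:00–11:15 meets the second set on 10:00–10:15, 10:30–11:15.
11:45–12:15 meets the second set on 12:00–12:15.
13:00–16:30 meets the second set on 13:00–13:45, 14:45–16:30.
17:00–17:15: no overlap with the second set.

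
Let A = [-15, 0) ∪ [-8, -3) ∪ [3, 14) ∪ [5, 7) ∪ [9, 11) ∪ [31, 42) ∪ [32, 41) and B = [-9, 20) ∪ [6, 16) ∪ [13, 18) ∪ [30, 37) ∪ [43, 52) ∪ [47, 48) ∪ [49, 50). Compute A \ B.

Merge the first list: [-15, 0), [3, 14), [31, 42).
Merge the second list: [-9, 20), [30, 37), [43, 52).
[-15, 0) with B removed leaves [-15, -9).
[3, 14) lies entirely inside B → drops out.
[31, 42) with B removed leaves [37, 42).

[-15, -9) ∪ [37, 42)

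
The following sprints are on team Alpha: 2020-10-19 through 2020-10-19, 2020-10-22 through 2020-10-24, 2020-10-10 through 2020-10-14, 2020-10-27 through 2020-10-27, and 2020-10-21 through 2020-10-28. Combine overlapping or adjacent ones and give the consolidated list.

2020-10-10 through 2020-10-14, 2020-10-19 through 2020-10-19, 2020-10-21 through 2020-10-28

Sort by start: 2020-10-10 through 2020-10-14, 2020-10-19 through 2020-10-19, 2020-10-21 through 2020-10-28, 2020-10-22 through 2020-10-24, 2020-10-27 through 2020-10-27.
2020-10-19 through 2020-10-19 is disjoint → start new block.
2020-10-21 through 2020-10-28 is disjoint → start new block.
2020-10-22 through 2020-10-24 overlaps/touches 2020-10-21 through 2020-10-28 → extend to 2020-10-21 through 2020-10-28.
2020-10-27 through 2020-10-27 overlaps/touches 2020-10-21 through 2020-10-28 → extend to 2020-10-21 through 2020-10-28.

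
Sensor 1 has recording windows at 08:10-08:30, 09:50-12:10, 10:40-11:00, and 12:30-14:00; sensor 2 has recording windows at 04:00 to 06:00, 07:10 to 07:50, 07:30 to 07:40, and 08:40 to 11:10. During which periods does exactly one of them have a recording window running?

04:00–06:00, 07:10–07:50, 08:10–08:30, 08:40–09:50, 11:10–12:10, 12:30–14:00

Merge the first list: 08:10–08:30, 09:50–12:10, 12:30–14:00.
Merge the second list: 04:00–06:00, 07:10–07:50, 08:40–11:10.
Only in the first: 08:10–08:30, 11:10–12:10, 12:30–14:00.
Only in the second: 04:00–06:00, 07:10–07:50, 08:40–09:50.
Together these are the periods covered by exactly one.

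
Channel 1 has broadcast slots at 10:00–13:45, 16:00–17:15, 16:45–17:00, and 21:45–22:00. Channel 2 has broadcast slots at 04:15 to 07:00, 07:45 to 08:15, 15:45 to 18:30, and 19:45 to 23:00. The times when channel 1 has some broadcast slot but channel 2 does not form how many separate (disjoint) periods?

1

First set merges to 10:00–13:45, 16:00–17:15, 21:45–22:00.
A \ B = 10:00–13:45.
That is 1 disjoint piece.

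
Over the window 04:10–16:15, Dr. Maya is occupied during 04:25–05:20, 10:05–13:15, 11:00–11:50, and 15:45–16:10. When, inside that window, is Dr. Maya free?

After merging, the occupied span is 04:25–05:20, 10:05–13:15, 15:45–16:10.
Gaps within 04:10–16:15: 04:10–04:25, 05:20–10:05, 13:15–15:45, 16:10–16:15.

04:10–04:25, 05:20–10:05, 13:15–15:45, 16:10–16:15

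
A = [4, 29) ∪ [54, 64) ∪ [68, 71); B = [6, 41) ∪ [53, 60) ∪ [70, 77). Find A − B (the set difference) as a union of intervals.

[4, 6) ∪ [60, 64) ∪ [68, 70)

[4, 29) minus B → [4, 6).
[54, 64) minus B → [60, 64).
[68, 71) minus B → [68, 70).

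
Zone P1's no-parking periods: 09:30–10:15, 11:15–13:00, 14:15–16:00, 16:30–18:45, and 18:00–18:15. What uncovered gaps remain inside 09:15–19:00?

09:15–09:30, 10:15–11:15, 13:00–14:15, 16:00–16:30, 18:45–19:00

Covered (merged): 09:30–10:15, 11:15–13:00, 14:15–16:00, 16:30–18:45.
Gaps within 09:15–19:00: 09:15–09:30, 10:15–11:15, 13:00–14:15, 16:00–16:30, 18:45–19:00.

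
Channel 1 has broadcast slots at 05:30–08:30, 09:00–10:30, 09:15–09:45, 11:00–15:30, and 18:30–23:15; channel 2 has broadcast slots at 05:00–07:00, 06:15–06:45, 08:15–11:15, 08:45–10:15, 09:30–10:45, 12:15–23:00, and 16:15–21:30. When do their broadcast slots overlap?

05:30–07:00, 08:15–08:30, 09:00–10:30, 11:00–11:15, 12:15–15:30, 18:30–23:00

First set merges to 05:30–08:30, 09:00–10:30, 11:00–15:30, 18:30–23:15.
Second set merges to 05:00–07:00, 08:15–11:15, 12:15–23:00.
05:30–08:30 ∩ B → 05:30–07:00, 08:15–08:30.
09:00–10:30 ∩ B → 09:00–10:30.
11:00–15:30 ∩ B → 11:00–11:15, 12:15–15:30.
18:30–23:15 ∩ B → 18:30–23:00.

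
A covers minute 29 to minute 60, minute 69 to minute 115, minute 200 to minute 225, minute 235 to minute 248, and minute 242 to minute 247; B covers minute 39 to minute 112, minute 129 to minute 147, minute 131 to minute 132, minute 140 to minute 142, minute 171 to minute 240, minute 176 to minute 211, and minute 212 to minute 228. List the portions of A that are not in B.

minute 29 to minute 39, minute 112 to minute 115, minute 240 to minute 248

Merge the first list: minute 29 to minute 60, minute 69 to minute 115, minute 200 to minute 225, minute 235 to minute 248.
Merge the second list: minute 39 to minute 112, minute 129 to minute 147, minute 171 to minute 240.
minute 29 to minute 60 \ B = minute 29 to minute 39.
minute 69 to minute 115 \ B = minute 112 to minute 115.
minute 200 to minute 225: entirely removed.
minute 235 to minute 248 \ B = minute 240 to minute 248.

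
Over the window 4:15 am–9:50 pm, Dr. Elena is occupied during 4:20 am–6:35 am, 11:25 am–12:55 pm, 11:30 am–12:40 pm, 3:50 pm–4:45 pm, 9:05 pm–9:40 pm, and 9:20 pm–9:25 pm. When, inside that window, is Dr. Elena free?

4:15 am-4:20 am, 6:35 am-11:25 am, 12:55 pm-3:50 pm, 4:45 pm-9:05 pm, 9:40 pm-9:50 pm

After merging, the occupied span is 4:20 am-6:35 am, 11:25 am-12:55 pm, 3:50 pm-4:45 pm, 9:05 pm-9:40 pm.
Gaps within 4:15 am-9:50 pm: 4:15 am-4:20 am, 6:35 am-11:25 am, 12:55 pm-3:50 pm, 4:45 pm-9:05 pm, 9:40 pm-9:50 pm.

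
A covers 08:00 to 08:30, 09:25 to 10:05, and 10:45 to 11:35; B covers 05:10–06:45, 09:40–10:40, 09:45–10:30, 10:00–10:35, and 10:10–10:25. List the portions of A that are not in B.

B, merged: 05:10-06:45, 09:40-10:40.
08:00-08:30: no B overlap → unchanged.
09:25-10:05 minus B → 09:25-09:40.
10:45-11:35: no B overlap → unchanged.

08:00-08:30, 09:25-09:40, 10:45-11:35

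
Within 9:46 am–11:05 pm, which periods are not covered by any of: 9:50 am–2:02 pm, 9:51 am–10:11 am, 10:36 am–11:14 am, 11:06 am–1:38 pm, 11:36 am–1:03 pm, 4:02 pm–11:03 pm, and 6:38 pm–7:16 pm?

After merging, the occupied span is 9:50 am-2:02 pm, 4:02 pm-11:03 pm.
Complement within 9:46 am-11:05 pm: 9:46 am-9:50 am, 2:02 pm-4:02 pm, 11:03 pm-11:05 pm.

9:46 am-9:50 am, 2:02 pm-4:02 pm, 11:03 pm-11:05 pm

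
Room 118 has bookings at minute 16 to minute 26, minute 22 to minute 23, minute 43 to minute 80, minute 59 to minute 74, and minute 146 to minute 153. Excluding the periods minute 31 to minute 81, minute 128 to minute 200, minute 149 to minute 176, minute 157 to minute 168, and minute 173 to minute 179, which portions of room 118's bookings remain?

Merge the first list: minute 16 to minute 26, minute 43 to minute 80, minute 146 to minute 153.
Merge the second list: minute 31 to minute 81, minute 128 to minute 200.
minute 16 to minute 26: no B overlap → unchanged.
minute 43 to minute 80: fully covered by B → removed.
minute 146 to minute 153: fully covered by B → removed.

minute 16 to minute 26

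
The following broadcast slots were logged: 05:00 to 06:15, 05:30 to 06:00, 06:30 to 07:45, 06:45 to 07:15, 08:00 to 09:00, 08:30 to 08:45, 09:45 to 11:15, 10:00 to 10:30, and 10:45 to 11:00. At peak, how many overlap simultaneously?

Walk the sorted start/end points keeping a running depth.
The depth first hits 2 at 05:30.

2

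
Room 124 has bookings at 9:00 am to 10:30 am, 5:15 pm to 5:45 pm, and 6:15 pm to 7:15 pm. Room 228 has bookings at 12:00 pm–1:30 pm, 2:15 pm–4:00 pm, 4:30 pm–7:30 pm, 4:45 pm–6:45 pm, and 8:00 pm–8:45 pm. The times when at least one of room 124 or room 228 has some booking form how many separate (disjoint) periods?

Merge the second list: 12:00 pm–1:30 pm, 2:15 pm–4:00 pm, 4:30 pm–7:30 pm, 8:00 pm–8:45 pm.
A ∪ B = 9:00 am–10:30 am, 12:00 pm–1:30 pm, 2:15 pm–4:00 pm, 4:30 pm–7:30 pm, 8:00 pm–8:45 pm.
That is 5 disjoint pieces.

5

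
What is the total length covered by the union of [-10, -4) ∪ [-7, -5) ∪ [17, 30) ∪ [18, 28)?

Merged: [-10, -4), [17, 30).
Lengths: 6 + 13 = 19.

19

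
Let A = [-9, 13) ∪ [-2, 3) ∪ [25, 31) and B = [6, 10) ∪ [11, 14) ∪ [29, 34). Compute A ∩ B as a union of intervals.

First set merges to [-9, 13), [25, 31).
[-9, 13) overlaps B on [6, 10), [11, 13).
[25, 31) overlaps B on [29, 31).

[6, 10) ∪ [11, 13) ∪ [29, 31)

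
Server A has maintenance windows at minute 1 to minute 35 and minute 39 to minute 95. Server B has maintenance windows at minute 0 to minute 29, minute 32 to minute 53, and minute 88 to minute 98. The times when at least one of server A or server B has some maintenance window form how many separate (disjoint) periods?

1

A ∪ B = minute 0 to minute 98.
That is 1 disjoint piece.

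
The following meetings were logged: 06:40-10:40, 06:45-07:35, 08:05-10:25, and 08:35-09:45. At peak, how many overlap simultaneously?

At 08:35, 3 of the intervals are simultaneously active.
No point has more.

3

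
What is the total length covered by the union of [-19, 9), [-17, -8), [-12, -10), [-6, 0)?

28

Merged: [-19, 9).
Length: 28.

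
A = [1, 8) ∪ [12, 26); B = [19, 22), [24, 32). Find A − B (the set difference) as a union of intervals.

[1, 8): no B overlap → unchanged.
[12, 26) minus B → [12, 19), [22, 24).

[1, 8) ∪ [12, 19) ∪ [22, 24)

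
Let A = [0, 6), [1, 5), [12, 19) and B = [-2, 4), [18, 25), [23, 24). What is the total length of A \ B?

8

Merge the first list: [0, 6), [12, 19).
Merge the second list: [-2, 4), [18, 25).
A \ B = [4, 6), [12, 18).
Total: 2 + 6 = 8.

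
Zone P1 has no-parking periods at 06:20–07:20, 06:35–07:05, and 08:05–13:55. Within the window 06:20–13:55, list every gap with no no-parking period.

Covered (merged): 06:20–07:20, 08:05–13:55.
Uncovered inside 06:20–13:55: 07:20–08:05.

07:20–08:05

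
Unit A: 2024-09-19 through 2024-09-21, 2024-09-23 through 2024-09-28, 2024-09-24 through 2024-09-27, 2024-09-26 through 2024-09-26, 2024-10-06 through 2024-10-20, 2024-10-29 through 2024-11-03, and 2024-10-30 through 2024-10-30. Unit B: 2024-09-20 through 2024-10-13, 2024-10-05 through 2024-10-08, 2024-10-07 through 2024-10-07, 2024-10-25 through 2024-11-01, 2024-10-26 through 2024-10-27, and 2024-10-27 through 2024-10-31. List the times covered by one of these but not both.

2024-09-19 through 2024-09-19, 2024-09-22 through 2024-09-22, 2024-09-29 through 2024-10-05, 2024-10-14 through 2024-10-20, 2024-10-25 through 2024-10-28, 2024-11-02 through 2024-11-03

First set merges to 2024-09-19 through 2024-09-21, 2024-09-23 through 2024-09-28, 2024-10-06 through 2024-10-20, 2024-10-29 through 2024-11-03.
Second set merges to 2024-09-20 through 2024-10-13, 2024-10-25 through 2024-11-01.
Only in the first: 2024-09-19 through 2024-09-19, 2024-10-14 through 2024-10-20, 2024-11-02 through 2024-11-03.
Only in the second: 2024-09-22 through 2024-09-22, 2024-09-29 through 2024-10-05, 2024-10-25 through 2024-10-28.
Together these are the periods covered by exactly one.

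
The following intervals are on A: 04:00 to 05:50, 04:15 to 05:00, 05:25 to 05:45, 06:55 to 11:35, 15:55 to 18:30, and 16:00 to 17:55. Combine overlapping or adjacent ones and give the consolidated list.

04:15-05:00 overlaps/touches 04:00-05:50 → extend to 04:00-05:50.
05:25-05:45 overlaps/touches 04:00-05:50 → extend to 04:00-05:50.
06:55-11:35 is disjoint → start new block.
15:55-18:30 is disjoint → start new block.
16:00-17:55 overlaps/touches 15:55-18:30 → extend to 15:55-18:30.

04:00-05:50, 06:55-11:35, 15:55-18:30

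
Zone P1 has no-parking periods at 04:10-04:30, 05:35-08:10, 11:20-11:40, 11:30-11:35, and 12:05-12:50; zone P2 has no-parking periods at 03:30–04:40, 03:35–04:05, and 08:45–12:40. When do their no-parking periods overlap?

04:10-04:30, 11:20-11:40, 12:05-12:40

First set merges to 04:10-04:30, 05:35-08:10, 11:20-11:40, 12:05-12:50.
Second set merges to 03:30-04:40, 08:45-12:40.
04:10-04:30 overlaps B on 04:10-04:30.
05:35-08:10 falls entirely outside B.
11:20-11:40 overlaps B on 11:20-11:40.
12:05-12:50 overlaps B on 12:05-12:40.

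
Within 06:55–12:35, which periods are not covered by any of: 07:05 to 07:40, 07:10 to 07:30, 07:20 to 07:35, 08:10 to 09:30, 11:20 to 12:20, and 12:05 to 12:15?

Covered (merged): 07:05-07:40, 08:10-09:30, 11:20-12:20.
Complement within 06:55-12:35: 06:55-07:05, 07:40-08:10, 09:30-11:20, 12:20-12:35.

06:55-07:05, 07:40-08:10, 09:30-11:20, 12:20-12:35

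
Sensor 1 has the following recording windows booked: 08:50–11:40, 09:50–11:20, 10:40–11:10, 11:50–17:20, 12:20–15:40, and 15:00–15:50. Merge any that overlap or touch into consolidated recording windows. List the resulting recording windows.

09:50–11:20 overlaps/touches 08:50–11:40 → extend to 08:50–11:40.
10:40–11:10 overlaps/touches 08:50–11:40 → extend to 08:50–11:40.
11:50–17:20 is disjoint → start new block.
12:20–15:40 overlaps/touches 11:50–17:20 → extend to 11:50–17:20.
15:00–15:50 overlaps/touches 11:50–17:20 → extend to 11:50–17:20.

08:50–11:40, 11:50–17:20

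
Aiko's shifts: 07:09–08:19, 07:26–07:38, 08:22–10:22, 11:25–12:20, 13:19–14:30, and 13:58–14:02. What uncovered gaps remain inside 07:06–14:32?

The merged coverage is 07:09–08:19, 08:22–10:22, 11:25–12:20, 13:19–14:30.
Gaps within 07:06–14:32: 07:06–07:09, 08:19–08:22, 10:22–11:25, 12:20–13:19, 14:30–14:32.

07:06–07:09, 08:19–08:22, 10:22–11:25, 12:20–13:19, 14:30–14:32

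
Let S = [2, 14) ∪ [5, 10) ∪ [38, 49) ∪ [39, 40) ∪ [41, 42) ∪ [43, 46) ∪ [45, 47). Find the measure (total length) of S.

Merged: [2, 14), [38, 49).
Lengths: 12 + 11 = 23.

23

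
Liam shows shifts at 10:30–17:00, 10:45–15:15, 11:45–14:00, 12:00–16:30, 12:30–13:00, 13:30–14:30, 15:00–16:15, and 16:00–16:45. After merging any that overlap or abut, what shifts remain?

10:45–15:15 overlaps/touches 10:30–17:00 → extend to 10:30–17:00.
11:45–14:00 overlaps/touches 10:30–17:00 → extend to 10:30–17:00.
12:00–16:30 overlaps/touches 10:30–17:00 → extend to 10:30–17:00.
12:30–13:00 overlaps/touches 10:30–17:00 → extend to 10:30–17:00.
13:30–14:30 overlaps/touches 10:30–17:00 → extend to 10:30–17:00.
15:00–16:15 overlaps/touches 10:30–17:00 → extend to 10:30–17:00.
16:00–16:45 overlaps/touches 10:30–17:00 → extend to 10:30–17:00.

10:30–17:00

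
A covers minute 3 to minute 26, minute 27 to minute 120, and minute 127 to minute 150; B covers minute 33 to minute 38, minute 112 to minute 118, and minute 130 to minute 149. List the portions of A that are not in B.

minute 3 to minute 26, minute 27 to minute 33, minute 38 to minute 112, minute 118 to minute 120, minute 127 to minute 130, minute 149 to minute 150

minute 3 to minute 26: nothing removed.
minute 27 to minute 120 \ B = minute 27 to minute 33, minute 38 to minute 112, minute 118 to minute 120.
minute 127 to minute 150 \ B = minute 127 to minute 130, minute 149 to minute 150.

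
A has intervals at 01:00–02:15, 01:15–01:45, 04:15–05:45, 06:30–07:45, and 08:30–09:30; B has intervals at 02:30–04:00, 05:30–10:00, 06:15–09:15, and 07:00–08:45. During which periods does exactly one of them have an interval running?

01:00–02:15, 02:30–04:00, 04:15–05:30, 05:45–06:30, 07:45–08:30, 09:30–10:00

First set merges to 01:00–02:15, 04:15–05:45, 06:30–07:45, 08:30–09:30.
Second set merges to 02:30–04:00, 05:30–10:00.
A \ B = 01:00–02:15, 04:15–05:30.
B \ A = 02:30–04:00, 05:45–06:30, 07:45–08:30, 09:30–10:00.
Union of the two gives the symmetric difference.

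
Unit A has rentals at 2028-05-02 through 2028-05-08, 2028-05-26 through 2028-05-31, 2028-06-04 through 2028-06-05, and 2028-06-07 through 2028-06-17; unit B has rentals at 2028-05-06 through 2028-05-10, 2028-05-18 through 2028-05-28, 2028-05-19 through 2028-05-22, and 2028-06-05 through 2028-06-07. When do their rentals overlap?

Second set merges to 2028-05-06 through 2028-05-10, 2028-05-18 through 2028-05-28, 2028-06-05 through 2028-06-07.
2028-05-02 through 2028-05-08 ∩ B → 2028-05-06 through 2028-05-08.
2028-05-26 through 2028-05-31 ∩ B → 2028-05-26 through 2028-05-28.
2028-06-04 through 2028-06-05 ∩ B → 2028-06-05 through 2028-06-05.
2028-06-07 through 2028-06-17 ∩ B → 2028-06-07 through 2028-06-07.

2028-05-06 through 2028-05-08, 2028-05-26 through 2028-05-28, 2028-06-05 through 2028-06-05, 2028-06-07 through 2028-06-07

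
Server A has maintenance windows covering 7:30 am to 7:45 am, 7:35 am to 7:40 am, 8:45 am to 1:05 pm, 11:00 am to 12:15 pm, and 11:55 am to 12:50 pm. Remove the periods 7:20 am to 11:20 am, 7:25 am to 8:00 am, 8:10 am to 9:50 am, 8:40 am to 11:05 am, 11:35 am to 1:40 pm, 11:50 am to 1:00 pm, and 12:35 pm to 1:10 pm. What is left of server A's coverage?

11:20 am-11:35 am

Merge the first list: 7:30 am-7:45 am, 8:45 am-1:05 pm.
Merge the second list: 7:20 am-11:20 am, 11:35 am-1:40 pm.
7:30 am-7:45 am lies entirely inside B → drops out.
8:45 am-1:05 pm with B removed leaves 11:20 am-11:35 am.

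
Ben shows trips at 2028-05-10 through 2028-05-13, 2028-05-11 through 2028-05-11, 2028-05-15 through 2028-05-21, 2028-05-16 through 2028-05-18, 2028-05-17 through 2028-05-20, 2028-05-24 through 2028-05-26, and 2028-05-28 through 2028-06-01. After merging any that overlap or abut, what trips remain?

2028-05-11 through 2028-05-11 overlaps/touches 2028-05-10 through 2028-05-13 → extend to 2028-05-10 through 2028-05-13.
2028-05-15 through 2028-05-21 is disjoint → start new block.
2028-05-16 through 2028-05-18 overlaps/touches 2028-05-15 through 2028-05-21 → extend to 2028-05-15 through 2028-05-21.
2028-05-17 through 2028-05-20 overlaps/touches 2028-05-15 through 2028-05-21 → extend to 2028-05-15 through 2028-05-21.
2028-05-24 through 2028-05-26 is disjoint → start new block.
2028-05-28 through 2028-06-01 is disjoint → start new block.

2028-05-10 through 2028-05-13, 2028-05-15 through 2028-05-21, 2028-05-24 through 2028-05-26, 2028-05-28 through 2028-06-01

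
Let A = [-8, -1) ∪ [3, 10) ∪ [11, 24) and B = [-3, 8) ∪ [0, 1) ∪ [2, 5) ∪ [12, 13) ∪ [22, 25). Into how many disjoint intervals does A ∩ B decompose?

4

B, merged: [-3, 8), [12, 13), [22, 25).
A ∩ B = [-3, -1), [3, 8), [12, 13), [22, 24).
That is 4 disjoint pieces.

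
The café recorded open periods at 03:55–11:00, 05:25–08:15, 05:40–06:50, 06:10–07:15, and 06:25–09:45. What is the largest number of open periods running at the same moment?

At 06:25, 5 of the intervals are simultaneously active.
No point has more.

5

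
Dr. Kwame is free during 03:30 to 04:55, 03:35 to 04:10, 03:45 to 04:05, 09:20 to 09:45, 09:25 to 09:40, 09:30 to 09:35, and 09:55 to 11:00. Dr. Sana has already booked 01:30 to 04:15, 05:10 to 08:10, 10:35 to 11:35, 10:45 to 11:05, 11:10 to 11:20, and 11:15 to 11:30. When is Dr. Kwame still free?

A, merged: 03:30–04:55, 09:20–09:45, 09:55–11:00.
B, merged: 01:30–04:15, 05:10–08:10, 10:35–11:35.
03:30–04:55 \ B = 04:15–04:55.
09:20–09:45: nothing removed.
09:55–11:00 \ B = 09:55–10:35.

04:15–04:55, 09:20–09:45, 09:55–10:35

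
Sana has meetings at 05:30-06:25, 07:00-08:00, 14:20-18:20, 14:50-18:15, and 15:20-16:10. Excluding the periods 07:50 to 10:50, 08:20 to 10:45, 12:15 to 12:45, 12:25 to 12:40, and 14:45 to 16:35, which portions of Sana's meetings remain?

05:30–06:25, 07:00–07:50, 14:20–14:45, 16:35–18:20

First set merges to 05:30–06:25, 07:00–08:00, 14:20–18:20.
Second set merges to 07:50–10:50, 12:15–12:45, 14:45–16:35.
05:30–06:25: nothing removed.
07:00–08:00 \ B = 07:00–07:50.
14:20–18:20 \ B = 14:20–14:45, 16:35–18:20.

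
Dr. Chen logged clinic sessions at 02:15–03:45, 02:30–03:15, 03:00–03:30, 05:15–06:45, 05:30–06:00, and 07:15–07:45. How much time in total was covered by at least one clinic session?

3 h 30 min

Merged: 02:15-03:45, 05:15-06:45, 07:15-07:45.
Lengths: 1 h 30 min + 1 h 30 min + 30 min = 3 h 30 min.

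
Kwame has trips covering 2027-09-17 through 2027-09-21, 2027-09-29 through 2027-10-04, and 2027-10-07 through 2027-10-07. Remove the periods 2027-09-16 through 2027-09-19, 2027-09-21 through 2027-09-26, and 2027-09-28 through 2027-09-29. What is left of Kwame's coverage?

2027-09-17 through 2027-09-21 \ B = 2027-09-20 through 2027-09-20.
2027-09-29 through 2027-10-04 \ B = 2027-09-30 through 2027-10-04.
2027-10-07 through 2027-10-07: nothing removed.

2027-09-20 through 2027-09-20, 2027-09-30 through 2027-10-04, 2027-10-07 through 2027-10-07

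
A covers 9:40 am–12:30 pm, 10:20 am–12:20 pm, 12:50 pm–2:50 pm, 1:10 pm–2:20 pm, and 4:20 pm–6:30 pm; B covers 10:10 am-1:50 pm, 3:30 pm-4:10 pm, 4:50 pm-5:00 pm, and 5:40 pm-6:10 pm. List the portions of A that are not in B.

Merge the first list: 9:40 am-12:30 pm, 12:50 pm-2:50 pm, 4:20 pm-6:30 pm.
9:40 am-12:30 pm with B removed leaves 9:40 am-10:10 am.
12:50 pm-2:50 pm with B removed leaves 1:50 pm-2:50 pm.
4:20 pm-6:30 pm with B removed leaves 4:20 pm-4:50 pm, 5:00 pm-5:40 pm, 6:10 pm-6:30 pm.

9:40 am-10:10 am, 1:50 pm-2:50 pm, 4:20 pm-4:50 pm, 5:00 pm-5:40 pm, 6:10 pm-6:30 pm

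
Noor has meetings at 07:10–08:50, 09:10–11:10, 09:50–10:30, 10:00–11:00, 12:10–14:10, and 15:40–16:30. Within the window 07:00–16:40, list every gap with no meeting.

Covered (merged): 07:10-08:50, 09:10-11:10, 12:10-14:10, 15:40-16:30.
Uncovered inside 07:00-16:40: 07:00-07:10, 08:50-09:10, 11:10-12:10, 14:10-15:40, 16:30-16:40.

07:00-07:10, 08:50-09:10, 11:10-12:10, 14:10-15:40, 16:30-16:40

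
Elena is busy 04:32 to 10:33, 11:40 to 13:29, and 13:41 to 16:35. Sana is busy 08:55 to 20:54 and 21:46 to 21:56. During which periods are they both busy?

08:55–10:33, 11:40–13:29, 13:41–16:35

04:32–10:33 overlaps B on 08:55–10:33.
11:40–13:29 overlaps B on 11:40–13:29.
13:41–16:35 overlaps B on 13:41–16:35.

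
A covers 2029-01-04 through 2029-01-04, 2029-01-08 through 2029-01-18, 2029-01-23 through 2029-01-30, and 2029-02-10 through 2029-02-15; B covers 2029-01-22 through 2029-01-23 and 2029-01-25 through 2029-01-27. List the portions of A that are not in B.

2029-01-04 through 2029-01-04, 2029-01-08 through 2029-01-18, 2029-01-24 through 2029-01-24, 2029-01-28 through 2029-01-30, 2029-02-10 through 2029-02-15

2029-01-04 through 2029-01-04: no B overlap → unchanged.
2029-01-08 through 2029-01-18: no B overlap → unchanged.
2029-01-23 through 2029-01-30 minus B → 2029-01-24 through 2029-01-24, 2029-01-28 through 2029-01-30.
2029-02-10 through 2029-02-15: no B overlap → unchanged.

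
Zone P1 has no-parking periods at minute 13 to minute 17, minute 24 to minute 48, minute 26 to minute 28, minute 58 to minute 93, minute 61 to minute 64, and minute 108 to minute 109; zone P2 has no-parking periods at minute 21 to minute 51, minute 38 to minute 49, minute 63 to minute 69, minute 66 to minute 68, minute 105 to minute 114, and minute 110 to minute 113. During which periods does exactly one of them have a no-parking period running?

minute 13 to minute 17, minute 21 to minute 24, minute 48 to minute 51, minute 58 to minute 63, minute 69 to minute 93, minute 105 to minute 108, minute 109 to minute 114

A, merged: minute 13 to minute 17, minute 24 to minute 48, minute 58 to minute 93, minute 108 to minute 109.
B, merged: minute 21 to minute 51, minute 63 to minute 69, minute 105 to minute 114.
Only in the first: minute 13 to minute 17, minute 58 to minute 63, minute 69 to minute 93.
Only in the second: minute 21 to minute 24, minute 48 to minute 51, minute 105 to minute 108, minute 109 to minute 114.
Together these are the periods covered by exactly one.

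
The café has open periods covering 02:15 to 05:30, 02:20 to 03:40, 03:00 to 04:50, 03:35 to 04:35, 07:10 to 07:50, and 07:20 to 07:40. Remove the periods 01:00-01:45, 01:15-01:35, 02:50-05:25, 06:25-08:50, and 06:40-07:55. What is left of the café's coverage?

Merge the first list: 02:15-05:30, 07:10-07:50.
Merge the second list: 01:00-01:45, 02:50-05:25, 06:25-08:50.
02:15-05:30 minus B → 02:15-02:50, 05:25-05:30.
07:10-07:50: fully covered by B → removed.

02:15-02:50, 05:25-05:30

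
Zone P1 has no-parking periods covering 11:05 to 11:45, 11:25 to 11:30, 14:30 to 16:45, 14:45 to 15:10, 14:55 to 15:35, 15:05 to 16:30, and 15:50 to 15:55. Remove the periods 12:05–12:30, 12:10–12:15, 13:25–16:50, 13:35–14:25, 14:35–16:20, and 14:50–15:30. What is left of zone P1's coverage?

A, merged: 11:05–11:45, 14:30–16:45.
B, merged: 12:05–12:30, 13:25–16:50.
11:05–11:45: no B overlap → unchanged.
14:30–16:45: fully covered by B → removed.

11:05–11:45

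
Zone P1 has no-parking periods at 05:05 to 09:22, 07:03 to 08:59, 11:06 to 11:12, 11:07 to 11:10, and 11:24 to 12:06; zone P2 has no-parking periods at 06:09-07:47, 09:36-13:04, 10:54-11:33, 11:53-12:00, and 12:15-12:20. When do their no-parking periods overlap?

A, merged: 05:05–09:22, 11:06–11:12, 11:24–12:06.
B, merged: 06:09–07:47, 09:36–13:04.
05:05–09:22 overlaps B on 06:09–07:47.
11:06–11:12 overlaps B on 11:06–11:12.
11:24–12:06 overlaps B on 11:24–12:06.

06:09–07:47, 11:06–11:12, 11:24–12:06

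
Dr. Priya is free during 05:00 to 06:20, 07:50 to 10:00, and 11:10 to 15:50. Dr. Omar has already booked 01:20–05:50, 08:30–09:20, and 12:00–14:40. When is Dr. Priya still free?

05:00–06:20 minus B → 05:50–06:20.
07:50–10:00 minus B → 07:50–08:30, 09:20–10:00.
11:10–15:50 minus B → 11:10–12:00, 14:40–15:50.

05:50–06:20, 07:50–08:30, 09:20–10:00, 11:10–12:00, 14:40–15:50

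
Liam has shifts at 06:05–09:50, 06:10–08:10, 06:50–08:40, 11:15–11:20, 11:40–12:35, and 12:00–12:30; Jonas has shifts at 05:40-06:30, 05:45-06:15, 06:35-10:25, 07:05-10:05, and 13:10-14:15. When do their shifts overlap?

06:05–06:30, 06:35–09:50

A, merged: 06:05–09:50, 11:15–11:20, 11:40–12:35.
B, merged: 05:40–06:30, 06:35–10:25, 13:10–14:15.
06:05–09:50 ∩ B → 06:05–06:30, 06:35–09:50.
11:15–11:20 meets no B interval.
11:40–12:35 meets no B interval.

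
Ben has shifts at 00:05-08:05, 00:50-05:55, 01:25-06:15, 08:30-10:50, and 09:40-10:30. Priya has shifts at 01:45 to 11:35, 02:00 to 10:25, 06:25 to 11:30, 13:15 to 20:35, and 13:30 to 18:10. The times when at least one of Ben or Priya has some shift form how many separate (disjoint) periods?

Merge the first list: 00:05–08:05, 08:30–10:50.
Merge the second list: 01:45–11:35, 13:15–20:35.
A ∪ B = 00:05–11:35, 13:15–20:35.
That is 2 disjoint pieces.

2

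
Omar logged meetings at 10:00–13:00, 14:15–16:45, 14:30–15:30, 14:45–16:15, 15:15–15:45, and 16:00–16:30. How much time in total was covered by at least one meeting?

5 h 30 min

Merged: 10:00–13:00, 14:15–16:45.
Lengths: 3 h + 2 h 30 min = 5 h 30 min.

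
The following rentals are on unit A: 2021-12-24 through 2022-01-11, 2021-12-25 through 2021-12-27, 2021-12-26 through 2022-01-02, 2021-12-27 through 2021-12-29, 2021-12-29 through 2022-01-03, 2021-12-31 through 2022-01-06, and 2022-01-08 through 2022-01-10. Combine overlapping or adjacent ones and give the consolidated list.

2021-12-24 through 2022-01-11

2021-12-25 through 2021-12-27 overlaps/touches 2021-12-24 through 2022-01-11 → extend to 2021-12-24 through 2022-01-11.
2021-12-26 through 2022-01-02 overlaps/touches 2021-12-24 through 2022-01-11 → extend to 2021-12-24 through 2022-01-11.
2021-12-27 through 2021-12-29 overlaps/touches 2021-12-24 through 2022-01-11 → extend to 2021-12-24 through 2022-01-11.
2021-12-29 through 2022-01-03 overlaps/touches 2021-12-24 through 2022-01-11 → extend to 2021-12-24 through 2022-01-11.
2021-12-31 through 2022-01-06 overlaps/touches 2021-12-24 through 2022-01-11 → extend to 2021-12-24 through 2022-01-11.
2022-01-08 through 2022-01-10 overlaps/touches 2021-12-24 through 2022-01-11 → extend to 2021-12-24 through 2022-01-11.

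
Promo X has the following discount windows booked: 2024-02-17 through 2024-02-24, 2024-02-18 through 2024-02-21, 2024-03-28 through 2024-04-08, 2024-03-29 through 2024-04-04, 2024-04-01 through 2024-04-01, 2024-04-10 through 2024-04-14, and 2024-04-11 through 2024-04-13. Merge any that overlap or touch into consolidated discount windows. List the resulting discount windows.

2024-02-17 through 2024-02-24, 2024-03-28 through 2024-04-08, 2024-04-10 through 2024-04-14

2024-02-18 through 2024-02-21 overlaps/touches 2024-02-17 through 2024-02-24 → extend to 2024-02-17 through 2024-02-24.
2024-03-28 through 2024-04-08 is disjoint → start new block.
2024-03-29 through 2024-04-04 overlaps/touches 2024-03-28 through 2024-04-08 → extend to 2024-03-28 through 2024-04-08.
2024-04-01 through 2024-04-01 overlaps/touches 2024-03-28 through 2024-04-08 → extend to 2024-03-28 through 2024-04-08.
2024-04-10 through 2024-04-14 is disjoint → start new block.
2024-04-11 through 2024-04-13 overlaps/touches 2024-04-10 through 2024-04-14 → extend to 2024-04-10 through 2024-04-14.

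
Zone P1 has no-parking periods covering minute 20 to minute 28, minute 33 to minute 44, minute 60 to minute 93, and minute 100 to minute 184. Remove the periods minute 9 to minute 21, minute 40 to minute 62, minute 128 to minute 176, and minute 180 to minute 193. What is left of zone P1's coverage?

minute 20 to minute 28 \ B = minute 21 to minute 28.
minute 33 to minute 44 \ B = minute 33 to minute 40.
minute 60 to minute 93 \ B = minute 62 to minute 93.
minute 100 to minute 184 \ B = minute 100 to minute 128, minute 176 to minute 180.

minute 21 to minute 28, minute 33 to minute 40, minute 62 to minute 93, minute 100 to minute 128, minute 176 to minute 180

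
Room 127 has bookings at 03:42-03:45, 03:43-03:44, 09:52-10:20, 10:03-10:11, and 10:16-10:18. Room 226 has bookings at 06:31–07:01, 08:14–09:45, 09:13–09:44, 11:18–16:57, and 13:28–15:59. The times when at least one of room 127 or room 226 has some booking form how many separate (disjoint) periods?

First set merges to 03:42–03:45, 09:52–10:20.
Second set merges to 06:31–07:01, 08:14–09:45, 11:18–16:57.
A ∪ B = 03:42–03:45, 06:31–07:01, 08:14–09:45, 09:52–10:20, 11:18–16:57.
That is 5 disjoint pieces.

5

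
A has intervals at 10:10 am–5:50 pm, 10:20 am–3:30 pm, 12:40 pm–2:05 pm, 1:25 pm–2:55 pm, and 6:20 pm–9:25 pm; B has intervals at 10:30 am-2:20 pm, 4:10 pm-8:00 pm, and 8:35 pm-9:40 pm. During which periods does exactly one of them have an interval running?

Merge the first list: 10:10 am–5:50 pm, 6:20 pm–9:25 pm.
A but not B: 10:10 am–10:30 am, 2:20 pm–4:10 pm, 8:00 pm–8:35 pm.
B but not A: 5:50 pm–6:20 pm, 9:25 pm–9:40 pm.
Combining gives A △ B.

10:10 am–10:30 am, 2:20 pm–4:10 pm, 5:50 pm–6:20 pm, 8:00 pm–8:35 pm, 9:25 pm–9:40 pm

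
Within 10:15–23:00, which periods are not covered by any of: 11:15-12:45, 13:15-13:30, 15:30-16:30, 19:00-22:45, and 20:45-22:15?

Covered (merged): 11:15-12:45, 13:15-13:30, 15:30-16:30, 19:00-22:45.
Uncovered inside 10:15-23:00: 10:15-11:15, 12:45-13:15, 13:30-15:30, 16:30-19:00, 22:45-23:00.

10:15-11:15, 12:45-13:15, 13:30-15:30, 16:30-19:00, 22:45-23:00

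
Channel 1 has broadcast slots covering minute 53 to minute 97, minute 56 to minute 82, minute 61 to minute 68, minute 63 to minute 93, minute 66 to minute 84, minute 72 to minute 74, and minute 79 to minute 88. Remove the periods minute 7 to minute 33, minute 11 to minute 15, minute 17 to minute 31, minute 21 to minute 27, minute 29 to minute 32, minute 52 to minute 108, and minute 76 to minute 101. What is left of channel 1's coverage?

Merge the first list: minute 53 to minute 97.
Merge the second list: minute 7 to minute 33, minute 52 to minute 108.
minute 53 to minute 97 lies entirely inside B → drops out.

none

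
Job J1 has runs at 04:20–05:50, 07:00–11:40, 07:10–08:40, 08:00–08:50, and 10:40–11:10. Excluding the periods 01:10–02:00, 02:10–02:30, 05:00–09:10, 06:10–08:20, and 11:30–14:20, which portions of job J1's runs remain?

A, merged: 04:20-05:50, 07:00-11:40.
B, merged: 01:10-02:00, 02:10-02:30, 05:00-09:10, 11:30-14:20.
04:20-05:50 with B removed leaves 04:20-05:00.
07:00-11:40 with B removed leaves 09:10-11:30.

04:20-05:00, 09:10-11:30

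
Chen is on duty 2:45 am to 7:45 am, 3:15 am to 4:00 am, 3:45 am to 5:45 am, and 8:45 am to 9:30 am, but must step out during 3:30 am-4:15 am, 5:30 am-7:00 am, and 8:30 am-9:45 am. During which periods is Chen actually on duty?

Merge the first list: 2:45 am–7:45 am, 8:45 am–9:30 am.
2:45 am–7:45 am with B removed leaves 2:45 am–3:30 am, 4:15 am–5:30 am, 7:00 am–7:45 am.
8:45 am–9:30 am lies entirely inside B → drops out.

2:45 am–3:30 am, 4:15 am–5:30 am, 7:00 am–7:45 am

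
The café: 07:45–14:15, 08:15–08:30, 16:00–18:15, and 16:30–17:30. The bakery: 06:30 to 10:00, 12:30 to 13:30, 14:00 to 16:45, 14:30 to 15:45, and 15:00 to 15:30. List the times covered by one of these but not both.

06:30–07:45, 10:00–12:30, 13:30–14:00, 14:15–16:00, 16:45–18:15

A, merged: 07:45–14:15, 16:00–18:15.
B, merged: 06:30–10:00, 12:30–13:30, 14:00–16:45.
A \ B = 10:00–12:30, 13:30–14:00, 16:45–18:15.
B \ A = 06:30–07:45, 14:15–16:00.
Union of the two gives the symmetric difference.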